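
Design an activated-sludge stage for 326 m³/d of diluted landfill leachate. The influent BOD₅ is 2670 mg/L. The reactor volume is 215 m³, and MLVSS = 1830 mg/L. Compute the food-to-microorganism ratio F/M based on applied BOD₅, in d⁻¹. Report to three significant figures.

F/M ≈ 2.21 d⁻¹

F/M = applied load / biomass = Q·S₀/(V·X) = 326 × 2670 / (215.0 × 1830) = 2.212 d⁻¹.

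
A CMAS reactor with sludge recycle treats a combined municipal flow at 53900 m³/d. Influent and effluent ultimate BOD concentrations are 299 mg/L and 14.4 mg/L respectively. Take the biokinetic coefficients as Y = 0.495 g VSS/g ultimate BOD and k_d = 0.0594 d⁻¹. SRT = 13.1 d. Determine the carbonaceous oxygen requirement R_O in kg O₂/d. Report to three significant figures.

R_O ≈ 9280 kg O₂/d

Observed yield with endogenous decay: Y_obs = Y / (1 + k_d·θ_c) = 0.495 / (1 + 0.0594 × 13.1) = 0.495 / 1.778 = 0.2784 g VSS/g ultimate BOD.
ΔS = 299 − 14.4 = 284.6 mg/L, so the substrate removal rate is 53900 × 284.6/1000 = 15340 kg ultimate BOD/d.
Biomass synthesised: P_X = Y_obs × 15340 = 4270 kg VSS/d.
Carbonaceous O₂ demand = substrate oxidised − cell-mass equivalent = 15340 − 1.42 × 4270 = 9276 kg O₂/d.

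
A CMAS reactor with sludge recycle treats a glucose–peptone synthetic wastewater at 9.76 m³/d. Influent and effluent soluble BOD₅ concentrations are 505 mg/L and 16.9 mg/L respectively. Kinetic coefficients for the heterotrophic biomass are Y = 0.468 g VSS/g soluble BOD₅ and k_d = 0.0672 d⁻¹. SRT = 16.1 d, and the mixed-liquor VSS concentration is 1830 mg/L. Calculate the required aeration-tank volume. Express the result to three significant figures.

V ≈ 9.42 m³

From the SRT design equation V = Y Q (S₀−S) θ_c / [X (1 + k_d θ_c)] = 0.468 × 9.76 × (505 − 16.9) × 16.1 / [1830 × (1 + 0.0672 × 16.1)] = 3.59×10^4 / 3810 = 9.421 m³.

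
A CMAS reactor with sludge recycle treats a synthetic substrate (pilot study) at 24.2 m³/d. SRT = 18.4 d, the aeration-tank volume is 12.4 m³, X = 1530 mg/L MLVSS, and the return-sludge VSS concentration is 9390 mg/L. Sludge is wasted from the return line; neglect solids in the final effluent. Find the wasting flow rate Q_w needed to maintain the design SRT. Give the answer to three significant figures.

Q_w ≈ 0.110 m³/d

Q_w = (V·X)/(θ_c X_r) = 12.40 × 1530 / (18.4 × 9390) = 0.1098 m³/d.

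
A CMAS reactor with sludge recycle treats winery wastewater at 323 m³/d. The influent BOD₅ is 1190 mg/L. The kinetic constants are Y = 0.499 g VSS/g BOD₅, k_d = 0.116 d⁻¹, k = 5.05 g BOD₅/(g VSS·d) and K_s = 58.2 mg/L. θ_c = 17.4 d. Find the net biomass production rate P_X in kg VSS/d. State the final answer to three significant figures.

For a completely mixed reactor with recycle the Lawrence–McCarty relation gives S = K_s·(1 + k_d·θ_c) / [θ_c·(Y·k − k_d) − 1] = 58.2 × (1 + 0.116 × 17.4) / [17.4 × (0.499 × 5.05 − 0.116) − 1] = 175.7 / 40.83 = 4.303 mg/L.
The observed yield is Y_obs = Y/(1 + k_d·θ_c) = 0.499 / (1 + 0.116 × 17.4) = 0.499 / 3.018 = 0.1653 g VSS per g BOD₅ removed.
Substrate removed = Q·(S₀ − S) = 323 m³/d × (1190 − 4.30) g/m³ = 3.83×10^5 g/d = 383.0 kg/d.
P_X = Y_obs · Q(S₀ − S) = 0.1653 × 383.0 = 63.31 kg VSS/d.

P_X ≈ 63.3 kg VSS/d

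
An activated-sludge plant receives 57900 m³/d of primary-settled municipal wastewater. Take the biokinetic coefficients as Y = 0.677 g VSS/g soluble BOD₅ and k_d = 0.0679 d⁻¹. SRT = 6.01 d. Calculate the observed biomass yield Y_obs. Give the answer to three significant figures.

Y_obs ≈ 0.481 g VSS/g soluble BOD₅

The observed yield is Y_obs = Y/(1 + k_d·θ_c) = 0.677 / (1 + 0.0679 × 6.01) = 0.677 / 1.408 = 0.4808 g VSS per g soluble BOD₅ removed.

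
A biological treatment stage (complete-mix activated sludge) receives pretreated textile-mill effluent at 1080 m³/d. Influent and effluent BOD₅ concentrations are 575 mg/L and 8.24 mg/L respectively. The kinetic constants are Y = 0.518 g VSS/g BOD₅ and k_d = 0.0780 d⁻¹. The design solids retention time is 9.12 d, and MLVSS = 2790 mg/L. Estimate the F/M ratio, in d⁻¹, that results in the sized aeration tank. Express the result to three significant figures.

F/M ≈ 0.368 d⁻¹

Steady-state biomass mass balance: V·X·(1 + k_d·θ_c) = Y·Q·(S₀ − S)·θ_c, so V = 0.518 × 1080 × (575 − 8.24) × 9.12 / [2790 × (1 + 0.0780 × 9.12)] = 2.89×10^6 / 4775 = 605.6 m³.
Food-to-microorganism ratio F/M = Q S₀ / (V X) = 1080 × 575 / (605.6 × 2790) = 0.3675 d⁻¹.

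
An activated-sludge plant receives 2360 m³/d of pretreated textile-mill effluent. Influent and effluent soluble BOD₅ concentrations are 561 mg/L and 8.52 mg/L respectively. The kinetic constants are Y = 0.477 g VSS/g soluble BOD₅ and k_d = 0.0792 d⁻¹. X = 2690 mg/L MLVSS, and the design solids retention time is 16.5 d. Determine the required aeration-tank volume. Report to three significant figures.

V ≈ 1650 m³

Steady-state biomass mass balance: V·X·(1 + k_d·θ_c) = Y·Q·(S₀ − S)·θ_c, so V = 0.477 × 2360 × (561 − 8.52) × 16.5 / [2690 × (1 + 0.0792 × 16.5)] = 1.03×10^7 / 6205 = 1654 m³.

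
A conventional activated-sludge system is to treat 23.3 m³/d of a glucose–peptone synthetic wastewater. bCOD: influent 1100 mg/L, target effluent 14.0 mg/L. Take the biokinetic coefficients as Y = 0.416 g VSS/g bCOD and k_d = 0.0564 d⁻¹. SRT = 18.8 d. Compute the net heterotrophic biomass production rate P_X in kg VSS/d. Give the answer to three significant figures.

P_X ≈ 5.11 kg VSS/d

The observed yield is Y_obs = Y/(1 + k_d·θ_c) = 0.416 / (1 + 0.0564 × 18.8) = 0.416 / 2.060 = 0.2019 g VSS per g bCOD removed.
ΔS = 1100 − 14.0 = 1086 mg/L, so the substrate removal rate is 23.3 × 1086/1000 = 25.30 kg bCOD/d.
Biomass produced: P_X = Y_obs·Q·ΔS = 0.2019 × 25.30 ≈ 5.109 kg VSS/d.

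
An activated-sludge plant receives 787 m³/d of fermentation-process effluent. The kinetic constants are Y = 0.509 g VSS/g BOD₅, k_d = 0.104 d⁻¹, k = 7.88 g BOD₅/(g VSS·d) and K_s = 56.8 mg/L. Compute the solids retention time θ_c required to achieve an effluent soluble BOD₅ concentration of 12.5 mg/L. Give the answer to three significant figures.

θ_c ≈ 1.61 d

From 1/θ_c = Y·k·S/(K_s + S) − k_d: Y·k·S/(K_s+S) = 0.509 × 7.88 × 12.5 / (56.8 + 12.5) = 0.7235 d⁻¹.
1/θ_c = 0.7235 − 0.104 = 0.6195 d⁻¹, so θ_c = 1.614 d.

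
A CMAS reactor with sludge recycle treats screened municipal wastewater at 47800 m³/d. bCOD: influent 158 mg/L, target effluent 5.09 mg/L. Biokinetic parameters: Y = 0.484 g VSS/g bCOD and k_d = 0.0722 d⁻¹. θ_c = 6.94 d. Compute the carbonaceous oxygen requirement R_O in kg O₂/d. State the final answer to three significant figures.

Correct the yield for decay: Y_obs = Y/(1 + k_d θ_c) = 0.484 / (1 + 0.0722 × 6.94) = 0.484 / 1.501 = 0.3224.
Mass of bCOD removed per day: Q(S₀ − S) = 47800 × 152.9 g/m³ = 7309 kg/d.
P_X = Y_obs·Q·(S₀ − S) = 0.3224 × 7309 = 2357 kg VSS/d.
R_O = Q·ΔS − 1.42 P_X = 7309 − 3347 = 3963 kg O₂/d.

R_O ≈ 3960 kg O₂/d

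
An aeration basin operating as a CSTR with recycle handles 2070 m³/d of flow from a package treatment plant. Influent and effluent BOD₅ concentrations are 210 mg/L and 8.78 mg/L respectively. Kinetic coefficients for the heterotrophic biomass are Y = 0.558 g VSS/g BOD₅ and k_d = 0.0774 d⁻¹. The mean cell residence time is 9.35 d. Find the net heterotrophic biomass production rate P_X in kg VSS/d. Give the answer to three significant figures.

P_X ≈ 135 kg VSS/d

Y_obs = Y / (1 + k_d θ_c) = 0.558 / (1 + 0.0774 × 9.35) = 0.558 / 1.724 = 0.3237.
Substrate removed = Q·(S₀ − S) = 2070 m³/d × (210 − 8.78) g/m³ = 4.17×10^5 g/d = 416.5 kg/d.
So the net sludge growth is P_X = 0.3237 × 416.5 = 134.8 kg VSS/d.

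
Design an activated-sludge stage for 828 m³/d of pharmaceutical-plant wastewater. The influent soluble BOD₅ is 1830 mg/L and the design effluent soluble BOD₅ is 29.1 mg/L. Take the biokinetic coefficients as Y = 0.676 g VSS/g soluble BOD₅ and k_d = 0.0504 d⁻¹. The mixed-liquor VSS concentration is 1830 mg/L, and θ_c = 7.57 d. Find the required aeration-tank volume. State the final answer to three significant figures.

V ≈ 3020 m³

From the SRT design equation V = Y Q (S₀−S) θ_c / [X (1 + k_d θ_c)] = 0.676 × 828 × (1830 − 29.1) × 7.57 / [1830 × (1 + 0.0504 × 7.57)] = 7.63×10^6 / 2528 = 3018 m³.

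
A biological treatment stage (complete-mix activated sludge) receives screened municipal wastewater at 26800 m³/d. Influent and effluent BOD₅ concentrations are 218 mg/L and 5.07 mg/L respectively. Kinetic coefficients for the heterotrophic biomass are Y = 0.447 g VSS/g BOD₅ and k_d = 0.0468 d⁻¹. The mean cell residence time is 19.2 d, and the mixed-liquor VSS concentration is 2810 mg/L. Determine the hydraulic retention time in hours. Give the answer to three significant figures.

τ ≈ 8.22 h

Steady-state biomass mass balance: V·X·(1 + k_d·θ_c) = Y·Q·(S₀ − S)·θ_c, so V = 0.447 × 26800 × (218 − 5.07) × 19.2 / [2810 × (1 + 0.0468 × 19.2)] = 4.9×10^7 / 5335 = 9180 m³.
HRT = V/Q = 9180 m³ / 26800 m³·d⁻¹ = 0.3425 d × 24 = 8.221 h.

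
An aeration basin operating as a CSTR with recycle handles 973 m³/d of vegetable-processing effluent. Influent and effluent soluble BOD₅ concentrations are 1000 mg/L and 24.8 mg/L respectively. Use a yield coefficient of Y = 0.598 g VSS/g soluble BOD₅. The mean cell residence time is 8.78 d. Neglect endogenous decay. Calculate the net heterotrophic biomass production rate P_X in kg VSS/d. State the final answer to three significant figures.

P_X ≈ 567 kg VSS/d

Since k_d ≈ 0, Y_obs = Y = 0.598 g VSS/g soluble BOD₅.
Mass of soluble BOD₅ removed per day: Q(S₀ − S) = 973 × 975.2 g/m³ = 948.9 kg/d.
Biomass produced: P_X = Y_obs·Q·ΔS = 0.5980 × 948.9 ≈ 567.4 kg VSS/d.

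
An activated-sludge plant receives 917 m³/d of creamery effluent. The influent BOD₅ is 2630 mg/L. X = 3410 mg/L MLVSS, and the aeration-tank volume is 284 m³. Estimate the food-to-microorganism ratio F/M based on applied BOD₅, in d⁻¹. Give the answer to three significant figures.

Food-to-microorganism ratio F/M = Q S₀ / (V X) = 917 × 2630 / (284.0 × 3410) = 2.490 d⁻¹.

F/M ≈ 2.49 d⁻¹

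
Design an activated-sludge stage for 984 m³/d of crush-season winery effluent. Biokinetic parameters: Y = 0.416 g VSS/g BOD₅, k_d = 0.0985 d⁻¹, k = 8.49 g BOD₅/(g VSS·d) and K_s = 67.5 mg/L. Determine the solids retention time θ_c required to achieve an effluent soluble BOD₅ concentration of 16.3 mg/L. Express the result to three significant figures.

Specific growth rate at S = 16.3 mg/L: μ = YkS/(K_s+S) = 0.416·8.49·16.3/(67.5+16.3) = 0.6870 d⁻¹.
θ_c = 1/(μ − k_d) = 1/(0.6870 − 0.0985) = 1/0.5885 = 1.699 d.

θ_c ≈ 1.70 d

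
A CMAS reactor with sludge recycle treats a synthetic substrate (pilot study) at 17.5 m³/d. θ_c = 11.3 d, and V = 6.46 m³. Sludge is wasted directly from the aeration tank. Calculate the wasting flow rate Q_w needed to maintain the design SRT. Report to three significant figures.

Q_w ≈ 0.572 m³/d

With mixed-liquor wasting, θ_c = V/Q_w, so Q_w = V/θ_c = 6.460/11.3 = 0.5717 m³/d.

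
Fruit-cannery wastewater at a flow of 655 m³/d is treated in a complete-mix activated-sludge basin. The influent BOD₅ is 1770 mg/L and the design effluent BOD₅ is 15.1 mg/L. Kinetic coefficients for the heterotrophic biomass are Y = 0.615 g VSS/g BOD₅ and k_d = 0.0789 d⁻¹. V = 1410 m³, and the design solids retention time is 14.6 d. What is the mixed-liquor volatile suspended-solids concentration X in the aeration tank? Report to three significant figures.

Solving the biomass balance for X: X = Y Q (S₀−S) θ_c / [V (1+k_d θ_c)] = 0.615 × 655 × (1770 − 15.1) × 14.6 / [1410 × (1 + 0.0789 × 14.6)] = 3402 mg/L.

X ≈ 3400 mg/L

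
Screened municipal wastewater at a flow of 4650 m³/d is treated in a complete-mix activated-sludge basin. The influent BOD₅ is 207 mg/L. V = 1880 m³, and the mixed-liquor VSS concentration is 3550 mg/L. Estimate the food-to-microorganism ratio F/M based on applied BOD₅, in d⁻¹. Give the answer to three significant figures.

F/M = applied load / biomass = Q·S₀/(V·X) = 4650 × 207 / (1880 × 3550) = 0.1442 d⁻¹.

F/M ≈ 0.144 d⁻¹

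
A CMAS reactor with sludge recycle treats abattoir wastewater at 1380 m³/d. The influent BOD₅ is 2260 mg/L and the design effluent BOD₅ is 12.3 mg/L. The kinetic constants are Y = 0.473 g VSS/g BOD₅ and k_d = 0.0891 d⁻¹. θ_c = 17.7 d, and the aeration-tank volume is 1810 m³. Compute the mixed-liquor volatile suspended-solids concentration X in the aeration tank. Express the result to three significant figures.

X = Y·Q·ΔS·θ_c / [V·(1 + k_d θ_c)] = 0.473 × 1380 × (2260 − 12.3) × 17.7 / [1810 × (1 + 0.0891 × 17.7)] = 5567 mg/L.

X ≈ 5570 mg/L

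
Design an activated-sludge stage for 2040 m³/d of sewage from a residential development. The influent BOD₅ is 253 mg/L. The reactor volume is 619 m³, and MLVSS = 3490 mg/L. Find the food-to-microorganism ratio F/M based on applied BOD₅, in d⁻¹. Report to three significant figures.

F/M ≈ 0.239 d⁻¹

F/M = Q·S₀ / (V·X) = 2040 × 253 / (619.0 × 3490) = 0.2389 g BOD₅·(g VSS·d)⁻¹.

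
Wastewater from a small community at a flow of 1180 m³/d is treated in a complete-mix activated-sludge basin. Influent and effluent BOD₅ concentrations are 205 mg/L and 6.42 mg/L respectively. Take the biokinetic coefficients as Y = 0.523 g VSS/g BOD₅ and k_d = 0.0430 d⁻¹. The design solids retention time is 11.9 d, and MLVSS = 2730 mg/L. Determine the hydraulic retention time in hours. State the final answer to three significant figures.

τ ≈ 7.19 h

Steady-state biomass mass balance: V·X·(1 + k_d·θ_c) = Y·Q·(S₀ − S)·θ_c, so V = 0.523 × 1180 × (205 − 6.42) × 11.9 / [2730 × (1 + 0.0430 × 11.9)] = 1.46×10^6 / 4127 = 353.4 m³.
τ = V/Q = 353.4/1180 = 0.2995 d, or 7.187 h.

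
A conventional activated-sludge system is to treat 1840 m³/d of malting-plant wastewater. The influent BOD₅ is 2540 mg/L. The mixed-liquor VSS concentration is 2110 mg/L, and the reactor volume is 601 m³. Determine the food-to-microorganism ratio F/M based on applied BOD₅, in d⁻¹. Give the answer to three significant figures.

F/M = Q·S₀ / (V·X) = 1840 × 2540 / (601.0 × 2110) = 3.685 g BOD₅·(g VSS·d)⁻¹.

F/M ≈ 3.69 d⁻¹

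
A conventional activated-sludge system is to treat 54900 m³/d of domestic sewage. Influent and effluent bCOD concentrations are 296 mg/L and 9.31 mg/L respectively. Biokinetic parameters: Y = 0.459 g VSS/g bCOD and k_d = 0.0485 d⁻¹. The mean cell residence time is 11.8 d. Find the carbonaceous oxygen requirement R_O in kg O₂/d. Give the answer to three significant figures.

Y_obs = Y / (1 + k_d θ_c) = 0.459 / (1 + 0.0485 × 11.8) = 0.459 / 1.572 = 0.2919.
ΔS = 296 − 9.31 = 286.7 mg/L, so the substrate removal rate is 54900 × 286.7/1000 = 15739 kg bCOD/d.
Net sludge production P_X = 0.2919 × 15739 = 4595 kg VSS/d.
R_O = Q·ΔS − 1.42 P_X = 15739 − 6525 = 9215 kg O₂/d.

R_O ≈ 9210 kg O₂/d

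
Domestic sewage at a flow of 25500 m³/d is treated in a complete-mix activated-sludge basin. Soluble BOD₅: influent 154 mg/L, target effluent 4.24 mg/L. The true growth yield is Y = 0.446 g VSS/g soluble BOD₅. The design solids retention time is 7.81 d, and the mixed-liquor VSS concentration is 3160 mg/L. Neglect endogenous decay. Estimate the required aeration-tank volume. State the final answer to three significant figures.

V·X = Y·Q·ΔS·θ_c gives V = 0.446 × 25500 × (154 − 4.24) × 7.81 / 3160 = 4210 m³.

V ≈ 4210 m³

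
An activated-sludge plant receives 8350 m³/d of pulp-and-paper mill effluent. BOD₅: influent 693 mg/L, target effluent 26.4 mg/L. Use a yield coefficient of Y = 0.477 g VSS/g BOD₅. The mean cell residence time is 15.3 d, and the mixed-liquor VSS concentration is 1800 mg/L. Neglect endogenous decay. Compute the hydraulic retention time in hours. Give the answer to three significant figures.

V·X = Y·Q·ΔS·θ_c gives V = 0.477 × 8350 × (693 − 26.4) × 15.3 / 1800 = 22568 m³.
Hydraulic retention time τ = V/Q = 22568 / 8350 = 2.703 d = 64.87 h.

τ ≈ 64.9 h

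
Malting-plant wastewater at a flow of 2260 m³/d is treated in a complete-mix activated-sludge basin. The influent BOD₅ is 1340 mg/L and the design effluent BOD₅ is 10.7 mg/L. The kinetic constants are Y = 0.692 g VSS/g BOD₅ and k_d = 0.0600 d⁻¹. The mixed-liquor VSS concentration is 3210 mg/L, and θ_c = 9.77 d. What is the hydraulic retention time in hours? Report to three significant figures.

τ ≈ 42.4 h

Rearranging the biomass balance for a CMAS with decay, V = Y·Q·ΔS·θ_c / [X·(1+k_d θ_c)] = 0.692 × 2260 × (1340 − 10.7) × 9.77 / [3210 × (1 + 0.0600 × 9.77)] = 2.03×10^7 / 5092 = 3989 m³.
HRT = V/Q = 3989 m³ / 2260 m³·d⁻¹ = 1.765 d × 24 = 42.36 h.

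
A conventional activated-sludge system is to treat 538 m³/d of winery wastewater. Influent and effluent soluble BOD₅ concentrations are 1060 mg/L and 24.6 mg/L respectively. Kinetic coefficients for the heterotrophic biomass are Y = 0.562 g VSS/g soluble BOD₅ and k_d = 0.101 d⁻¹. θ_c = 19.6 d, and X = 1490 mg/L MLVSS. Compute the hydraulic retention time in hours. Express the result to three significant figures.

τ ≈ 61.7 h

Steady-state biomass mass balance: V·X·(1 + k_d·θ_c) = Y·Q·(S₀ − S)·θ_c, so V = 0.562 × 538 × (1060 − 24.6) × 19.6 / [1490 × (1 + 0.101 × 19.6)] = 6.14×10^6 / 4440 = 1382 m³.
Hydraulic retention time τ = V/Q = 1382 / 538 = 2.569 d = 61.65 h.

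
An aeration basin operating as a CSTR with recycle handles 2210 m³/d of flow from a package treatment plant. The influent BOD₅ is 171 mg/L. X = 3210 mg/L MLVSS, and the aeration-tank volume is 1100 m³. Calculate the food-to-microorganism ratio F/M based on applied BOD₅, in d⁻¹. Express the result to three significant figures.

F/M = Q·S₀ / (V·X) = 2210 × 171 / (1100 × 3210) = 0.1070 g BOD₅·(g VSS·d)⁻¹.

F/M ≈ 0.107 d⁻¹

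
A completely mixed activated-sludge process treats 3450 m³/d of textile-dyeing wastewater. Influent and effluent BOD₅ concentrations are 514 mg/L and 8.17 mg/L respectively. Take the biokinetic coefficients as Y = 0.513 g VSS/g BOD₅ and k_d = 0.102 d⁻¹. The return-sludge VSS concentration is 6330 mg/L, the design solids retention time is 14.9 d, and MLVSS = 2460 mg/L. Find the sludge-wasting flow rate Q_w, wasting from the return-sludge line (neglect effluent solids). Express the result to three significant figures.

Q_w ≈ 56.1 m³/d

Rearranging the biomass balance for a CMAS with decay, V = Y·Q·ΔS·θ_c / [X·(1+k_d θ_c)] = 0.513 × 3450 × (514 − 8.17) × 14.9 / [2460 × (1 + 0.102 × 14.9)] = 1.33×10^7 / 6199 = 2152 m³.
θ_c = V·X/(Q_w·X_r) when wasting from the recycle, so Q_w = V·X/(θ_c·X_r) = 2152 × 2460 / (14.9 × 6330) = 56.13 m³/d.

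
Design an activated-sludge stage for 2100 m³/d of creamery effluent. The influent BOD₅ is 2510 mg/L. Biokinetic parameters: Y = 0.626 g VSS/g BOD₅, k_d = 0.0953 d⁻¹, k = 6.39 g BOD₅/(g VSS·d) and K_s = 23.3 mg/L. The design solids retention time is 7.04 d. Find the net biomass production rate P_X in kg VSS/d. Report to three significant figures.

From the Monod/SRT balance for a CMAS, S = K_s·(1+k_d θ_c)/[θ_c·(Y k − k_d) − 1] = 23.3 × (1 + 0.0953 × 7.04) / [7.04 × (0.626 × 6.39 − 0.0953) − 1] = 38.93 / 26.49 = 1.470 mg/L.
Y_obs = Y / (1 + k_d θ_c) = 0.626 / (1 + 0.0953 × 7.04) = 0.626 / 1.671 = 0.3746.
Substrate removed = Q·(S₀ − S) = 2100 m³/d × (2510 − 1.47) g/m³ = 5.27×10^6 g/d = 5268 kg/d.
P_X = Y_obs · Q(S₀ − S) = 0.3746 × 5268 = 1974 kg VSS/d.

P_X ≈ 1970 kg VSS/d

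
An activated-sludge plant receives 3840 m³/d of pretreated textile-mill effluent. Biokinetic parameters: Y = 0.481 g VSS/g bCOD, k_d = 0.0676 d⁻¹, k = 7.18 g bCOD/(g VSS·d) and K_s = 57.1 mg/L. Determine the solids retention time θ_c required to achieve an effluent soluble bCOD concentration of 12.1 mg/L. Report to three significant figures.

At the target effluent, Y k S/(K_s+S) = 0.481×7.18×12.1/69.20 = 0.6039 d⁻¹.
θ_c = 1/(μ − k_d) = 1/(0.6039 − 0.0676) = 1/0.5363 = 1.865 d.

θ_c ≈ 1.86 d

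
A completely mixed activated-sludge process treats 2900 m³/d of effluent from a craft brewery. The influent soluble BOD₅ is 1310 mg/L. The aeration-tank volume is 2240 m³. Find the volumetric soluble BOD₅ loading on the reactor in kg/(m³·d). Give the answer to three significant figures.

L_v ≈ 1.70 kg soluble BOD₅/(m³·d)

Volumetric loading L_v = Q·S₀ / V = 2900 × 1310 g/m³ / 2240 m³ = 1696 g/(m³·d) = 1.696 kg soluble BOD₅/(m³·d).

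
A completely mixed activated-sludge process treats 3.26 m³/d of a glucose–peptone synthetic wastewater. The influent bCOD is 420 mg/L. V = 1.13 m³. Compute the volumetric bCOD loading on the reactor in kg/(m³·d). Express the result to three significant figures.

Volumetric loading L_v = Q·S₀ / V = 3.26 × 420 g/m³ / 1.130 m³ = 1212 g/(m³·d) = 1.212 kg bCOD/(m³·d).

L_v ≈ 1.21 kg bCOD/(m³·d)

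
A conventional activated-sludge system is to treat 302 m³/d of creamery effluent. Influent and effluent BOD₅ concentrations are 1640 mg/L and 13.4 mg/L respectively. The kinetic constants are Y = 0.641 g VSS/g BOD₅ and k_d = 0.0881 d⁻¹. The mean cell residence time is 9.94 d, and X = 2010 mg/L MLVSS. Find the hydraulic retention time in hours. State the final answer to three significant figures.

τ ≈ 66.0 h

Steady-state biomass mass balance: V·X·(1 + k_d·θ_c) = Y·Q·(S₀ − S)·θ_c, so V = 0.641 × 302 × (1640 − 13.4) × 9.94 / [2010 × (1 + 0.0881 × 9.94)] = 3.13×10^6 / 3770 = 830.2 m³.
τ = V/Q = 830.2/302 = 2.749 d, or 65.97 h.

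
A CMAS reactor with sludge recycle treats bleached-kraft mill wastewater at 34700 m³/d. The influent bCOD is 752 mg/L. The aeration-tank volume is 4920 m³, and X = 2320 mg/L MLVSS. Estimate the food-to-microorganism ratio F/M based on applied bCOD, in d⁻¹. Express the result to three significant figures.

F/M = applied load / biomass = Q·S₀/(V·X) = 34700 × 752 / (4920 × 2320) = 2.286 d⁻¹.

F/M ≈ 2.29 d⁻¹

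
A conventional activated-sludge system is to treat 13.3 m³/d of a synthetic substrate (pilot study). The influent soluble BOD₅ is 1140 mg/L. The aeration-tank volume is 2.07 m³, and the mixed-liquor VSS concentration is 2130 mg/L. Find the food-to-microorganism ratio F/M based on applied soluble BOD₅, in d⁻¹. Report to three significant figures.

F/M = applied load / biomass = Q·S₀/(V·X) = 13.3 × 1140 / (2.070 × 2130) = 3.439 d⁻¹.

F/M ≈ 3.44 d⁻¹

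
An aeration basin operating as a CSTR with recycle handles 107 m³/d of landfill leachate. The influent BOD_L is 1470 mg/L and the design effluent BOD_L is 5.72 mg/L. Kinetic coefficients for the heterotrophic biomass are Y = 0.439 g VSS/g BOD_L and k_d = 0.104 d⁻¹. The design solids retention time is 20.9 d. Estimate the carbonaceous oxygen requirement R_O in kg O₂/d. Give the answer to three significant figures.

R_O ≈ 126 kg O₂/d

Y_obs = Y / (1 + k_d θ_c) = 0.439 / (1 + 0.104 × 20.9) = 0.439 / 3.174 = 0.1383.
ΔS = 1470 − 5.72 = 1464 mg/L, so the substrate removal rate is 107 × 1464/1000 = 156.7 kg BOD_L/d.
Net sludge production P_X = 0.1383 × 156.7 = 21.67 kg VSS/d.
Carbonaceous O₂ demand = substrate oxidised − cell-mass equivalent = 156.7 − 1.42 × 21.67 = 125.9 kg O₂/d.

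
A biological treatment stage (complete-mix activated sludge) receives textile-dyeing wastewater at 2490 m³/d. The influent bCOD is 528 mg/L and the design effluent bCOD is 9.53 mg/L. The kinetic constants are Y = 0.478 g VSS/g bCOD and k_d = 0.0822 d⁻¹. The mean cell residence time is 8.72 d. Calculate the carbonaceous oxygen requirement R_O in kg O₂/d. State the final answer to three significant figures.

Correct the yield for decay: Y_obs = Y/(1 + k_d θ_c) = 0.478 / (1 + 0.0822 × 8.72) = 0.478 / 1.717 = 0.2784.
Mass of bCOD removed per day: Q(S₀ − S) = 2490 × 518.5 g/m³ = 1291 kg/d.
P_X = Y_obs·Q·(S₀ − S) = 0.2784 × 1291 = 359.4 kg VSS/d.
R_O = Q·(S₀ − S) − 1.42·P_X = 1291 − 1.42 × 359.4 = 780.6 kg O₂/d.

R_O ≈ 781 kg O₂/d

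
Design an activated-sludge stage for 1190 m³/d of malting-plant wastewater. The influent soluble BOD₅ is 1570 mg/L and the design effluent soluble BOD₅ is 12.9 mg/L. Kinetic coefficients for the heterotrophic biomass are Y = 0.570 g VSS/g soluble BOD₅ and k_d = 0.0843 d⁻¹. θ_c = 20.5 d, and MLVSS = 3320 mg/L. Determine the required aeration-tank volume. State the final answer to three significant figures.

From the SRT design equation V = Y Q (S₀−S) θ_c / [X (1 + k_d θ_c)] = 0.570 × 1190 × (1570 − 12.9) × 20.5 / [3320 × (1 + 0.0843 × 20.5)] = 2.17×10^7 / 9057 = 2390 m³.

V ≈ 2390 m³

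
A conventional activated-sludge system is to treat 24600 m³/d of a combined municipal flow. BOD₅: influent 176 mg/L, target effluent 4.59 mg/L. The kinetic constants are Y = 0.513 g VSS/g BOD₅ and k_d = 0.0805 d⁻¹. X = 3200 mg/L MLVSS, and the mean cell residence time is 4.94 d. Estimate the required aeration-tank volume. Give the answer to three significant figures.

Rearranging the biomass balance for a CMAS with decay, V = Y·Q·ΔS·θ_c / [X·(1+k_d θ_c)] = 0.513 × 24600 × (176 − 4.59) × 4.94 / [3200 × (1 + 0.0805 × 4.94)] = 1.07×10^7 / 4473 = 2389 m³.

V ≈ 2390 m³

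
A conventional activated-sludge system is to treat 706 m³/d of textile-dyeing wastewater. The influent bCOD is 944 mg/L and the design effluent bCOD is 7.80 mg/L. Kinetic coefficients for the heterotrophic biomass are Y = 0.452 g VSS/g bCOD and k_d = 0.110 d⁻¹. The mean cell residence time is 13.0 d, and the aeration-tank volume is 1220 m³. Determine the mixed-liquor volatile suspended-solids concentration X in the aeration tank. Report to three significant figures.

Solving the biomass balance for X: X = Y Q (S₀−S) θ_c / [V (1+k_d θ_c)] = 0.452 × 706 × (944 − 7.80) × 13.0 / [1220 × (1 + 0.110 × 13.0)] = 1310 mg/L.

X ≈ 1310 mg/L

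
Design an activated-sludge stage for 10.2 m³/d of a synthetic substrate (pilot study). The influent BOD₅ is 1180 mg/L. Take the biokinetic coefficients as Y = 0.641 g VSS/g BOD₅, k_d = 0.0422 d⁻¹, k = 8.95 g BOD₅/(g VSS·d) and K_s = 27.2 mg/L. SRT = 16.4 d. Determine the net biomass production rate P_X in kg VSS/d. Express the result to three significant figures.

Effluent substrate depends only on kinetics and SRT: S = K_s(1 + k_d θ_c) / [θ_c(Yk − k_d) − 1] = 27.2 × (1 + 0.0422 × 16.4) / [16.4 × (0.641 × 8.95 − 0.0422) − 1] = 46.02 / 92.39 = 0.4981 mg/L.
Correct the yield for decay: Y_obs = Y/(1 + k_d θ_c) = 0.641 / (1 + 0.0422 × 16.4) = 0.641 / 1.692 = 0.3788.
Substrate removed = Q·(S₀ − S) = 10.2 m³/d × (1180 − 0.498) g/m³ = 1.2×10^4 g/d = 12.03 kg/d.
Net biomass production P_X = Y_obs × Q·(S₀ − S) = 0.3788 × 12.03 = 4.558 kg VSS/d.

P_X ≈ 4.56 kg VSS/d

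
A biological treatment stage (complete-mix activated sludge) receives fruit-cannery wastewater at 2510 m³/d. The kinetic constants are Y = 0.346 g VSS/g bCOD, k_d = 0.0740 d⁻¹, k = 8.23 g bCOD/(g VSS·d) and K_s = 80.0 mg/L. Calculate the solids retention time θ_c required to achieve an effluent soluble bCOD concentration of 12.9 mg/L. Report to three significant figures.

From 1/θ_c = Y·k·S/(K_s + S) − k_d: Y·k·S/(K_s+S) = 0.346 × 8.23 × 12.9 / (80.0 + 12.9) = 0.3954 d⁻¹.
θ_c = 1/(μ − k_d) = 1/(0.3954 − 0.0740) = 1/0.3214 = 3.111 d.

θ_c ≈ 3.11 d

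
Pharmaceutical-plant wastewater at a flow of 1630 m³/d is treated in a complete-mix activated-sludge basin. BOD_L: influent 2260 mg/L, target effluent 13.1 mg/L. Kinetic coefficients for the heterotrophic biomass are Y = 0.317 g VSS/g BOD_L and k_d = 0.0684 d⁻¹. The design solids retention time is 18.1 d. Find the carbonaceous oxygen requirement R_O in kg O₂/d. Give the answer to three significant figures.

Correct the yield for decay: Y_obs = Y/(1 + k_d θ_c) = 0.317 / (1 + 0.0684 × 18.1) = 0.317 / 2.238 = 0.1416.
Q·(S₀ − S) = 1630 × (2260 − 13.1) × 10⁻³ = 3662 kg/d removed.
P_X = Y_obs·Q·(S₀ − S) = 0.1416 × 3662 = 518.8 kg VSS/d.
Carbonaceous O₂ demand = substrate oxidised − cell-mass equivalent = 3662 − 1.42 × 518.8 = 2926 kg O₂/d.

R_O ≈ 2930 kg O₂/d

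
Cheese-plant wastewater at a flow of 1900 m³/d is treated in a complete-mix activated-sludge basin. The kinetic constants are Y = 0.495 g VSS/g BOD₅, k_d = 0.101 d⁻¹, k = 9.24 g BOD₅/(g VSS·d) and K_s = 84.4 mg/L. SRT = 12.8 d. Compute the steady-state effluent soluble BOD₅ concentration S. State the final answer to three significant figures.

Effluent substrate depends only on kinetics and SRT: S = K_s(1 + k_d θ_c) / [θ_c(Yk − k_d) − 1] = 84.4 × (1 + 0.101 × 12.8) / [12.8 × (0.495 × 9.24 − 0.101) − 1] = 193.5 / 56.25 = 3.440 mg/L.

S ≈ 3.44 mg/L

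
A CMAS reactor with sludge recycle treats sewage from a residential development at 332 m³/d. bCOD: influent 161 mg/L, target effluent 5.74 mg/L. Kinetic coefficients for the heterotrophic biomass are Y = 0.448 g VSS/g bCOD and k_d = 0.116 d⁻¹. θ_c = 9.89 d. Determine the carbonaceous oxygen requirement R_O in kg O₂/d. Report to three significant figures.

R_O ≈ 36.3 kg O₂/d

Observed yield with endogenous decay: Y_obs = Y / (1 + k_d·θ_c) = 0.448 / (1 + 0.116 × 9.89) = 0.448 / 2.147 = 0.2086 g VSS/g bCOD.
Q·(S₀ − S) = 332 × (161 − 5.74) × 10⁻³ = 51.55 kg/d removed.
Biomass synthesised: P_X = Y_obs × 51.55 = 10.75 kg VSS/d.
R_O = Q·(S₀ − S) − 1.42·P_X = 51.55 − 1.42 × 10.75 = 36.27 kg O₂/d.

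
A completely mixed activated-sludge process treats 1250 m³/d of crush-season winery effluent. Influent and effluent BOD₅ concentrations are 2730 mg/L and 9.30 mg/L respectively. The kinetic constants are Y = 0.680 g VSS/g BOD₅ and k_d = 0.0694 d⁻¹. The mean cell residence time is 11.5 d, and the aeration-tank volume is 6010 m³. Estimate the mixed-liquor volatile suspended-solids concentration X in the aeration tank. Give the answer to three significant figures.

From V·X·(1 + k_d·θ_c) = Y·Q·(S₀ − S)·θ_c: X = 0.680 × 1250 × (2730 − 9.30) × 11.5 / [6010 × (1 + 0.0694 × 11.5)] = 2461 mg/L.

X ≈ 2460 mg/L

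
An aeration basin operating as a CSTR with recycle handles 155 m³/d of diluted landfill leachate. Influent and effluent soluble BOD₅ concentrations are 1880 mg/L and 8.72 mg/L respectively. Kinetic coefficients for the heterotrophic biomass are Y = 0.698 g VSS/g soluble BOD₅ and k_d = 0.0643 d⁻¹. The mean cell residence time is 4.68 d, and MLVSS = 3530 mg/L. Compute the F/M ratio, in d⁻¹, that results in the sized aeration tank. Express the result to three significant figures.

F/M ≈ 0.400 d⁻¹

Steady-state biomass mass balance: V·X·(1 + k_d·θ_c) = Y·Q·(S₀ − S)·θ_c, so V = 0.698 × 155 × (1880 − 8.72) × 4.68 / [3530 × (1 + 0.0643 × 4.68)] = 9.47×10^5 / 4592 = 206.3 m³.
F/M = applied load / biomass = Q·S₀/(V·X) = 155 × 1880 / (206.3 × 3530) = 0.4001 d⁻¹.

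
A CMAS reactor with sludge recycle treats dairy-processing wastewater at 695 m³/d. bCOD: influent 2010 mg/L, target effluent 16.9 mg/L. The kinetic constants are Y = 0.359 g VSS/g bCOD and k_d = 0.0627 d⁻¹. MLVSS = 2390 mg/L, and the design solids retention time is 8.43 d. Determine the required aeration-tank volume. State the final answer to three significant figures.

From the SRT design equation V = Y Q (S₀−S) θ_c / [X (1 + k_d θ_c)] = 0.359 × 695 × (2010 − 16.9) × 8.43 / [2390 × (1 + 0.0627 × 8.43)] = 4.19×10^6 / 3653 = 1148 m³.

V ≈ 1150 m³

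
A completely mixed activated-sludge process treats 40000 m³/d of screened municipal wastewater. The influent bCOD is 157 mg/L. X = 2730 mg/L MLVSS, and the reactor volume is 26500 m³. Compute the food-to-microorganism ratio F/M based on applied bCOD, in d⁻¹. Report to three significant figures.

F/M ≈ 0.0868 d⁻¹

Food-to-microorganism ratio F/M = Q S₀ / (V X) = 40000 × 157 / (26500 × 2730) = 0.08681 d⁻¹.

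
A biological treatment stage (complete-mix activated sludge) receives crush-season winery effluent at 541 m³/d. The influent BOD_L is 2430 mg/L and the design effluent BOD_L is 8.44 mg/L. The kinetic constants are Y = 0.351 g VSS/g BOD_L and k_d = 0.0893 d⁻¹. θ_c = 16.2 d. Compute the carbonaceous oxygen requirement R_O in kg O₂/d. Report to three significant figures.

The observed yield is Y_obs = Y/(1 + k_d·θ_c) = 0.351 / (1 + 0.0893 × 16.2) = 0.351 / 2.447 = 0.1435 g VSS per g BOD_L removed.
ΔS = 2430 − 8.44 = 2422 mg/L, so the substrate removal rate is 541 × 2422/1000 = 1310 kg BOD_L/d.
P_X = Y_obs·Q·(S₀ − S) = 0.1435 × 1310 = 187.9 kg VSS/d.
R_O = Q·(S₀ − S) − 1.42·P_X = 1310 − 1.42 × 187.9 = 1043 kg O₂/d.

R_O ≈ 1040 kg O₂/d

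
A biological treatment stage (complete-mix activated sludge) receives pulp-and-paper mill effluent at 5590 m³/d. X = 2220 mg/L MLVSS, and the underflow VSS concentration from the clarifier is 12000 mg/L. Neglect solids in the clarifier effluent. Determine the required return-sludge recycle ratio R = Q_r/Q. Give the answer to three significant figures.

Mass balance around the secondary clarifier (neglecting effluent solids): R = X / (X_r − X) = 2220 / (12000 − 2220) = 0.2270.

R ≈ 0.227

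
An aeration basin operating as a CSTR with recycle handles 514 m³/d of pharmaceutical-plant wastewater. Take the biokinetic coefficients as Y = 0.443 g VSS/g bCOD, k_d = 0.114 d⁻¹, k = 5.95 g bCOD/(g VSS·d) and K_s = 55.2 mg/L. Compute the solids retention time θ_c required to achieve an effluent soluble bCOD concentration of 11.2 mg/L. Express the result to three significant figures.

Specific growth rate at S = 11.2 mg/L: μ = YkS/(K_s+S) = 0.443·5.95·11.2/(55.2+11.2) = 0.4446 d⁻¹.
1/θ_c = 0.4446 − 0.114 = 0.3306 d⁻¹, so θ_c = 3.025 d.

θ_c ≈ 3.02 d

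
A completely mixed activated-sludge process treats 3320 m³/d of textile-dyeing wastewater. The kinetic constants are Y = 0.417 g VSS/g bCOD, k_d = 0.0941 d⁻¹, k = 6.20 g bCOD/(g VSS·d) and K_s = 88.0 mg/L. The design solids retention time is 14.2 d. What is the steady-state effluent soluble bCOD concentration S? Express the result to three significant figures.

S ≈ 5.98 mg/L

From the Monod/SRT balance for a CMAS, S = K_s·(1+k_d θ_c)/[θ_c·(Y k − k_d) − 1] = 88.0 × (1 + 0.0941 × 14.2) / [14.2 × (0.417 × 6.20 − 0.0941) − 1] = 205.6 / 34.38 = 5.980 mg/L.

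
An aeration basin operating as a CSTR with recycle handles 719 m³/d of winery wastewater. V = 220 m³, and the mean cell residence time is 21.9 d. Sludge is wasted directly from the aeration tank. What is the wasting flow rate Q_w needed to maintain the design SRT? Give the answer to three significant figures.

Q_w ≈ 10.0 m³/d

For wasting at MLVSS concentration, Q_w = V/θ_c = 220.0/21.9 = 10.05 m³/d.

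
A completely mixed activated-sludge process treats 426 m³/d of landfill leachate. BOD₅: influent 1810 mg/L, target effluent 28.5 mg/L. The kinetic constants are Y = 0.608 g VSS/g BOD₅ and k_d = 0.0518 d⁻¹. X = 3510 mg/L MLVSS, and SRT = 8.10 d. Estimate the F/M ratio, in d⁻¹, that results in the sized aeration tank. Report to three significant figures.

From the SRT design equation V = Y Q (S₀−S) θ_c / [X (1 + k_d θ_c)] = 0.608 × 426 × (1810 − 28.5) × 8.10 / [3510 × (1 + 0.0518 × 8.10)] = 3.74×10^6 / 4983 = 750.1 m³.
F/M = applied load / biomass = Q·S₀/(V·X) = 426 × 1810 / (750.1 × 3510) = 0.2929 d⁻¹.

F/M ≈ 0.293 d⁻¹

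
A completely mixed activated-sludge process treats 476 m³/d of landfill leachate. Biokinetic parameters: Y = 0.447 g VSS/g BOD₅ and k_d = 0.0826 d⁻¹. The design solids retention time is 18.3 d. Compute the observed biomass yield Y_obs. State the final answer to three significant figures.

Y_obs ≈ 0.178 g VSS/g BOD₅

Observed yield with endogenous decay: Y_obs = Y / (1 + k_d·θ_c) = 0.447 / (1 + 0.0826 × 18.3) = 0.447 / 2.512 = 0.1780 g VSS/g BOD₅.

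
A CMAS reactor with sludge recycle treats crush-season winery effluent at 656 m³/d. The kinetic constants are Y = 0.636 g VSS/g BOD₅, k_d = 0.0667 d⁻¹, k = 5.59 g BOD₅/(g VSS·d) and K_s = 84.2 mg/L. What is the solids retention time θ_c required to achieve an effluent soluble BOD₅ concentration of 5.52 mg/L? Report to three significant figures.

From 1/θ_c = Y·k·S/(K_s + S) − k_d: Y·k·S/(K_s+S) = 0.636 × 5.59 × 5.52 / (84.2 + 5.52) = 0.2187 d⁻¹.
1/θ_c = 0.2187 − 0.0667 = 0.1520 d⁻¹, so θ_c = 6.577 d.

θ_c ≈ 6.58 d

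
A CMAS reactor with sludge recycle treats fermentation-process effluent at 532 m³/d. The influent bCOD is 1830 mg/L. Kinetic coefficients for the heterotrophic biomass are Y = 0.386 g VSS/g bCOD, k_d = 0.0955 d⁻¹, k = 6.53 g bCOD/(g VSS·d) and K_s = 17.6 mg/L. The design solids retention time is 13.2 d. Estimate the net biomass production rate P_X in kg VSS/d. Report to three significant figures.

P_X ≈ 166 kg VSS/d

Effluent substrate depends only on kinetics and SRT: S = K_s(1 + k_d θ_c) / [θ_c(Yk − k_d) − 1] = 17.6 × (1 + 0.0955 × 13.2) / [13.2 × (0.386 × 6.53 − 0.0955) − 1] = 39.79 / 31.01 = 1.283 mg/L.
Correct the yield for decay: Y_obs = Y/(1 + k_d θ_c) = 0.386 / (1 + 0.0955 × 13.2) = 0.386 / 2.261 = 0.1708.
ΔS = 1830 − 1.28 = 1829 mg/L, so the substrate removal rate is 532 × 1829/1000 = 972.9 kg bCOD/d.
So the net sludge growth is P_X = 0.1708 × 972.9 = 166.1 kg VSS/d.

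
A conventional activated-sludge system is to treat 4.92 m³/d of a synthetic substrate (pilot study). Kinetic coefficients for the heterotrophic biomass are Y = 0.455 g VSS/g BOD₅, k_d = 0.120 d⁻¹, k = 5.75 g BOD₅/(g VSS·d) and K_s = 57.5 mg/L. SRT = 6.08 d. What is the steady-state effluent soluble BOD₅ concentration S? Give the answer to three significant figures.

For a completely mixed reactor with recycle the Lawrence–McCarty relation gives S = K_s·(1 + k_d·θ_c) / [θ_c·(Y·k − k_d) − 1] = 57.5 × (1 + 0.120 × 6.08) / [6.08 × (0.455 × 5.75 − 0.120) − 1] = 99.45 / 14.18 = 7.015 mg/L.

S ≈ 7.01 mg/L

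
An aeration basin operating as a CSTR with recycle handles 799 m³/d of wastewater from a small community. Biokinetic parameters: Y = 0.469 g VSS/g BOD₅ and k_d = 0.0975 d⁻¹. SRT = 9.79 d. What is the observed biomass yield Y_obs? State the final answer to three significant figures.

Y_obs ≈ 0.240 g VSS/g BOD₅

Y_obs = Y / (1 + k_d θ_c) = 0.469 / (1 + 0.0975 × 9.79) = 0.469 / 1.955 = 0.2400.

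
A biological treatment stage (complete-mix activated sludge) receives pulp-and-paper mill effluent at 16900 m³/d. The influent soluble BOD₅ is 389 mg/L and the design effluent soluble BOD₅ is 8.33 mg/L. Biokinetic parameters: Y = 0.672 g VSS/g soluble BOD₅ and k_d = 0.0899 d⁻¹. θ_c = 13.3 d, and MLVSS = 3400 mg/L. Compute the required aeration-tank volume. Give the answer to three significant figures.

V ≈ 7700 m³

Steady-state biomass mass balance: V·X·(1 + k_d·θ_c) = Y·Q·(S₀ − S)·θ_c, so V = 0.672 × 16900 × (389 − 8.33) × 13.3 / [3400 × (1 + 0.0899 × 13.3)] = 5.75×10^7 / 7465 = 7702 m³.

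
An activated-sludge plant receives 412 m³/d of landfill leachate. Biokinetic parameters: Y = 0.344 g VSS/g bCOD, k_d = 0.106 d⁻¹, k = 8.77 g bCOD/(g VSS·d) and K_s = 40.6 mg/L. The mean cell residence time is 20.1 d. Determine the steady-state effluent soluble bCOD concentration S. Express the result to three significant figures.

Effluent substrate depends only on kinetics and SRT: S = K_s(1 + k_d θ_c) / [θ_c(Yk − k_d) − 1] = 40.6 × (1 + 0.106 × 20.1) / [20.1 × (0.344 × 8.77 − 0.106) − 1] = 127.1 / 57.51 = 2.210 mg/L.

S ≈ 2.21 mg/L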